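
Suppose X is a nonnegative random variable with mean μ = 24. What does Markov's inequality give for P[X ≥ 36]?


μ = E[X] = 24, a = 36.
Markov: P[X ≥ 36] ≤ μ/a = (24)/36 = 2/3.
Numerically: ≈ 0.6667.
(Since a = 36 > μ = 24.0000, the bound 2/3 is < 1 and informative.)

P[X ≥ 36] ≤ 2/3 ≈ 0.6667.


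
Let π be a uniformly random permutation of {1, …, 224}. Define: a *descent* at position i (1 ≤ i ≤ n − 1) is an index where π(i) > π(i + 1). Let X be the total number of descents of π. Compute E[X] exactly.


Write X = Σ X_I over i = 1, …, 223, with X_I the indicator of one descent.
There are 223 indicators.
For each fixed i, the pair (π(i), π(i+1)) is a uniformly random ordered pair of distinct values from {1, …, 224}; by symmetry P[π(i) > π(i+1)] = 1/2.
By linearity: E[X] = 223 · (1/2) = (224 − 1) · (1/2) = 223/2 ≈ 111.5000.

E[X] = 223/2 = 111.5000.


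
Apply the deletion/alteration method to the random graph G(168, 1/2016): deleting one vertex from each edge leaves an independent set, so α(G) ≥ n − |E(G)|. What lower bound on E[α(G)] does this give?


E[|E(G)|] = C(168, 2)·p = 14028 · (1/2016) = 167/24.
E[α(G)] ≥ n − E[|E(G)|] = 168 − 167/24 = 3865/24.
Numerically: ≈ 161.0417.
(This is only a lower bound; the true E[α(G)] may be larger.)

E[α(G)] ≥ 3865/24 ≈ 161.0417.


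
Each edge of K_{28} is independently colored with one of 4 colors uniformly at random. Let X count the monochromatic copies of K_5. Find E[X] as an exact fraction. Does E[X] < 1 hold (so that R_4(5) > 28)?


E[X] = C(28, 5) · 4^{1 − 10} = 98280 · 4^{−9} = 98280/262144.
As a reduced fraction: E[X] = 12285/32768 ≈ 0.375.
Is E[X] < 1? YES.
Since E[X] < 1, there exists a 4-coloring of K_{28} with no monochromatic K_5; hence R_4(5) > 28.

E[X] = 12285/32768 ≈ 0.375; E[X] < 1, so R_4(5) > 28.


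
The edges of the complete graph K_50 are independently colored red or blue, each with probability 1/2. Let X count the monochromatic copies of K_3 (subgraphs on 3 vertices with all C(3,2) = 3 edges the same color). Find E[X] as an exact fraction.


Let X = Σ_S X_S over the C(50, 3) = 19600 subsets S of size 3, where X_S = 1 if the K_3 on S is monochromatic.
For a fixed S, the K_3 on S has C(3, 2) = 3 edges. P[all 3 edges red] = (1/2)^3, and likewise for blue, so P[monochromatic] = 2·(1/2)^3 = 2^{1 − 3} = 1/4.
Summing: E[X] = C(50, 3) · 2^{1 − 3} = 19600 · 1/4 = 4900.
Numerically: E[X] ≈ 4900.00000.

E[X] = C(50,3)·2^(1−C(3,2)) = 4900 ≈ 4900.00000.


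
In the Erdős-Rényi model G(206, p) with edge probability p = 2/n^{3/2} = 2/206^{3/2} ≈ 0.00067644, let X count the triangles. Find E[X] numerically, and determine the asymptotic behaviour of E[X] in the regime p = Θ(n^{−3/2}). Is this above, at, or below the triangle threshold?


Number of potential triangles: C(206, 3) = 1435820.
Each occurs with probability p³ ≈ (0.00067644)³ ≈ 3.0951913e-10.
By linearity: E[X] = C(206, 3)·p³ ≈ 1435820 · 3.0951913e-10 ≈ 0.00044.
Since α = 3/2 > 1, p = c/n^{3/2} = o(1/n) is below the triangle threshold p ~ 1/n. Asymptotically E[X] ~ (c³/6)·n^{3(1−α)} = (2³/6)·n^{-1.5} → 0, so by Markov's inequality G has no triangles w.h.p.

E[X] ≈ 0.00044; in regime p = Θ(1/n^{3/2}) E[X] tends to 0 (below the triangle threshold p ~ 1/n).


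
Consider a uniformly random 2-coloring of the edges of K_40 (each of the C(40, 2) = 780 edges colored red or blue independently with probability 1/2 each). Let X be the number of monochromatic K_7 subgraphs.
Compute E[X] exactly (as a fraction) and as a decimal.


Let X = Σ_S X_S over the C(40, 7) = 18643560 subsets S of size 7, where X_S = 1 if the K_7 on S is monochromatic.
For a fixed S, the K_7 on S has C(7, 2) = 21 edges. P[all 21 edges red] = (1/2)^21, and likewise for blue, so P[monochromatic] = 2·(1/2)^21 = 2^{1 − 21} = 1/1048576.
By linearity: E[X] = C(40, 7) · 2^{1 − 21} = 18643560 · 1/1048576 = 2330445/131072.
Numerically: E[X] ≈ 17.77988.

E[X] = C(40,7)·2^(1−C(7,2)) = 2330445/131072 ≈ 17.77988.


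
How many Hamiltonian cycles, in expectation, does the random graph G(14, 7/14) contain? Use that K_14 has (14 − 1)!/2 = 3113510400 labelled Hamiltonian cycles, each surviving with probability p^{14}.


K_14 has (14 − 1)!/2 = 3113510400 labelled Hamiltonian cycles.
For each such Hamiltonian cycle H, let X_H = 1 if all 14 edges of H are present in G. Then P[X_H = 1] = p^{14} = (1/2)^{14} = 1/16384.
By linearity: E[X] = Σ_H E[X_H] = 3113510400 · p^{14} = 3113510400 · 1/16384 = 6081075/32.
Numerically: E[X] ≈ 190034.

E[X] = 3113510400 · (1/2)^{14} = 6081075/32 ≈ 190034.


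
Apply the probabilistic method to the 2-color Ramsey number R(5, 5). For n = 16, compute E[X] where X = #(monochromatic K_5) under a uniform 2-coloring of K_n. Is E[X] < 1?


E[X] = C(16, 5) · 2^{1 − 10} = 4368 · 2^{−9} = 4368/512.
As a reduced fraction: E[X] = 273/32 ≈ 8.531.
Is E[X] < 1? NO.
Since E[X] ≥ 1, the first-moment bound is inconclusive at n = 16; it does NOT by itself certify R(5, 5) > 16.

E[X] = 273/32 ≈ 8.531; E[X] ≥ 1; first-moment method inconclusive here.


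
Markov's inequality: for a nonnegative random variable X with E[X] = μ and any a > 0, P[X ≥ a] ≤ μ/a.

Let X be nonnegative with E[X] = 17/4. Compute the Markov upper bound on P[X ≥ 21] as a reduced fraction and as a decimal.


μ = E[X] = 17/4, a = 21.
Markov: P[X ≥ 21] ≤ μ/a = (17/4)/21 = 17/84.
Numerically: ≈ 0.202381.
(Since a = 21 > μ = 4.250000, the bound 17/84 is < 1 and informative.)

P[X ≥ 21] ≤ 17/84 ≈ 0.202381.


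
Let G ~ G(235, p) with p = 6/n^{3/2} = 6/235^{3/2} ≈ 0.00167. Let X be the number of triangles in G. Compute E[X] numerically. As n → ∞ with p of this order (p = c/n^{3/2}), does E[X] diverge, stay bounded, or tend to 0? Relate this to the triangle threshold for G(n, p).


Number of potential triangles: C(235, 3) = 2135445.
Each occurs with probability p³ ≈ (0.00167)³ ≈ 4.62007e-09.
By linearity: E[X] = C(235, 3)·p³ ≈ 2135445 · 4.62007e-09 ≈ 0.010.
Since α = 3/2 > 1, p = c/n^{3/2} = o(1/n) is below the triangle threshold p ~ 1/n. Asymptotically E[X] ~ (c³/6)·n^{3(1−α)} = (6³/6)·n^{-1.5} → 0, so by Markov's inequality G has no triangles w.h.p.

E[X] ≈ 0.010; in regime p = Θ(1/n^{3/2}) E[X] tends to 0 (below the triangle threshold p ~ 1/n).


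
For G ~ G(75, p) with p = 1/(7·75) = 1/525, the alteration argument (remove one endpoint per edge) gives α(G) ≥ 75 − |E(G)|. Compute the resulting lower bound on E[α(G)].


E[|E(G)|] = C(75, 2)·p = 2775 · (1/525) = 37/7.
E[α(G)] ≥ n − E[|E(G)|] = 75 − 37/7 = 488/7.
Numerically: ≈ 69.714.
(This is only a lower bound; the true E[α(G)] may be larger.)

E[α(G)] ≥ 488/7 ≈ 69.714.


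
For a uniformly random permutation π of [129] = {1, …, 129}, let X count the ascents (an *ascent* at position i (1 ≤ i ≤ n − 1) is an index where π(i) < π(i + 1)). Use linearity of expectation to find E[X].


Write X = Σ X_I over i = 1, …, 128, with X_I the indicator of one ascent.
There are 128 indicators.
For each fixed i, the pair (π(i), π(i+1)) is a uniformly random ordered pair of distinct values from {1, …, 129}; by symmetry P[π(i) < π(i+1)] = 1/2.
By linearity: E[X] = 128 · (1/2) = (129 − 1) · (1/2) = 64 ≈ 64.000000.

E[X] = 64 = 64.000000.


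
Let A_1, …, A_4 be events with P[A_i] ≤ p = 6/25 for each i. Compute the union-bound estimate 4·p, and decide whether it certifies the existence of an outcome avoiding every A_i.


Union bound: P[∪_{i=1}^{4} A_i] ≤ Σ_i P[A_i] ≤ 4·p = 4·(6/25) = 24/25.
Numerically: 24/25 ≈ 0.96000.
Is 24/25 < 1? YES.
Since P[∪ A_i] ≤ 24/25 < 1, the complement has P[∩ A_i^c] ≥ 1 − 24/25 = 1/25 > 0, so some outcome avoids every A_i.

4·p = 24/25 ≈ 0.96000; existence CERTIFIED by the union bound.


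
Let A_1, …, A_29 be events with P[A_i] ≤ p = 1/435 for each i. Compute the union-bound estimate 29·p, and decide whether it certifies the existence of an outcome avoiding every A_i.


Union bound: P[∪_{i=1}^{29} A_i] ≤ Σ_i P[A_i] ≤ 29·p = 29·(1/435) = 1/15.
Numerically: 1/15 ≈ 0.0666667.
Is 1/15 < 1? YES.
Since P[∪ A_i] ≤ 1/15 < 1, the complement has P[∩ A_i^c] ≥ 1 − 1/15 = 14/15 > 0, so some outcome avoids every A_i.

29·p = 1/15 ≈ 0.0666667; existence CERTIFIED by the union bound.


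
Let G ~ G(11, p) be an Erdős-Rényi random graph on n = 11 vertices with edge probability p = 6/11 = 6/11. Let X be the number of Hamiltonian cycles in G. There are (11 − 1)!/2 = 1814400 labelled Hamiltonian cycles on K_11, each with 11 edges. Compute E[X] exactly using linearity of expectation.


K_11 has (11 − 1)!/2 = 1814400 labelled Hamiltonian cycles.
For each such Hamiltonian cycle H, let X_H = 1 if all 11 edges of H are present in G. Then P[X_H = 1] = p^{11} = (6/11)^{11} = 362797056/285311670611.
By linearity: E[X] = Σ_H E[X_H] = 1814400 · p^{11} = 1814400 · 362797056/285311670611 = 658258978406400/285311670611.
Numerically: E[X] ≈ 2307.2.

E[X] = 1814400 · (6/11)^{11} = 658258978406400/285311670611 ≈ 2307.2.


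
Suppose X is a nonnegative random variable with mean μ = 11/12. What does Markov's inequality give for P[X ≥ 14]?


μ = E[X] = 11/12, a = 14.
Markov: P[X ≥ 14] ≤ μ/a = (11/12)/14 = 11/168.
Numerically: ≈ 0.065.
(Since a = 14 > μ = 0.917, the bound 11/168 is < 1 and informative.)

P[X ≥ 14] ≤ 11/168 ≈ 0.065.


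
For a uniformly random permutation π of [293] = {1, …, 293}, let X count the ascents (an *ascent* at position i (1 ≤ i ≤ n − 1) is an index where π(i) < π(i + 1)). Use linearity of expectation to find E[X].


Write X = Σ X_I over i = 1, …, 292, with X_I the indicator of one ascent.
There are 292 indicators.
For each fixed i, the pair (π(i), π(i+1)) is a uniformly random ordered pair of distinct values from {1, …, 293}; by symmetry P[π(i) < π(i+1)] = 1/2.
By linearity: E[X] = 292 · (1/2) = (293 − 1) · (1/2) = 146 ≈ 146.000.

E[X] = 146 = 146.000.


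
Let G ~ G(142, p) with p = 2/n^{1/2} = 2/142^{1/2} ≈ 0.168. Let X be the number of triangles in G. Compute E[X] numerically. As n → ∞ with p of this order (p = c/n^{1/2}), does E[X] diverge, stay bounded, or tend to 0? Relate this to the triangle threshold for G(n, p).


Number of potential triangles: C(142, 3) = 467180.
Each occurs with probability p³ ≈ (0.168)³ ≈ 4.72778e-03.
By linearity: E[X] = C(142, 3)·p³ ≈ 467180 · 4.72778e-03 ≈ 2208.725.
Since α = 1/2 < 1, p = c/n^{1/2} ≫ 1/n is above the triangle threshold p ~ 1/n. Asymptotically E[X] ~ (c³/6)·n^{3(1−α)} = (2³/6)·n^{1.5} → ∞; triangles are abundant w.h.p.

E[X] ≈ 2208.725; in regime p = Θ(1/n^{1/2}) E[X] diverges (above the triangle threshold p ~ 1/n).


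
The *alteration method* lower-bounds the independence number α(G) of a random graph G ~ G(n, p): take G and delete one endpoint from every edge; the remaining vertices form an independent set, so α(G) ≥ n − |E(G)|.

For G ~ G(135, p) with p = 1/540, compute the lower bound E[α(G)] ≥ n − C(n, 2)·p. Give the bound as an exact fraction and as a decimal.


E[|E(G)|] = C(135, 2)·p = 9045 · (1/540) = 67/4.
E[α(G)] ≥ n − E[|E(G)|] = 135 − 67/4 = 473/4.
Numerically: ≈ 118.25000.
(This is only a lower bound; the true E[α(G)] may be larger.)

E[α(G)] ≥ 473/4 ≈ 118.25000.


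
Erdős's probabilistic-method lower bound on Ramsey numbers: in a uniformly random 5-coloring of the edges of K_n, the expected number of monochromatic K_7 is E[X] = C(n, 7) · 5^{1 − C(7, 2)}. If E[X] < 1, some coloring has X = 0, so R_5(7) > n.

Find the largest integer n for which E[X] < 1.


We need C(n, 7) · 5^{1 − 21} < 1, i.e. C(n, 7) < 5^{21 − 1} = 95367431640625.
Check values of n near the boundary:
  n = 334: C(334, 7) = 86359460961576; 86359460961576 < 95367431640625? YES
  n = 335: C(335, 7) = 88202498238195; 88202498238195 < 95367431640625? YES
  n = 336: C(336, 7) = 90079147136880; 90079147136880 < 95367431640625? YES
  n = 337: C(337, 7) = 91989916924632; 91989916924632 < 95367431640625? YES
  n = 338: C(338, 7) = 93935323022736; 93935323022736 < 95367431640625? YES
  n = 339: C(339, 7) = 95915887062372; 95915887062372 < 95367431640625? NO
  n = 340: C(340, 7) = 97932136940560; 97932136940560 < 95367431640625? NO
  n = 341: C(341, 7) = 99984606876440; 99984606876440 < 95367431640625? NO
The largest n with C(n, 7) < 95367431640625 is n = 338 (where E[X] = 93935323022736/95367431640625 ≈ 0.984983). Hence R_5(7) > 338, i.e. R_5(7) ≥ 339.

Largest n = 338; hence R_5(7) > 338.


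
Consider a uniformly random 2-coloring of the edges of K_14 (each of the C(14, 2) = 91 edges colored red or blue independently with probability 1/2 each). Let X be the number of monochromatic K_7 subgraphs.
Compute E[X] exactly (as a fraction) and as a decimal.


Let X = Σ_S X_S over the C(14, 7) = 3432 subsets S of size 7, where X_S = 1 if the K_7 on S is monochromatic.
For a fixed S, the K_7 on S has C(7, 2) = 21 edges. P[all 21 edges red] = (1/2)^21, and likewise for blue, so P[monochromatic] = 2·(1/2)^21 = 2^{1 − 21} = 1/1048576.
By linearity: E[X] = C(14, 7) · 2^{1 − 21} = 3432 · 1/1048576 = 429/131072.
Numerically: E[X] ≈ 0.003273.

E[X] = C(14,7)·2^(1−C(7,2)) = 429/131072 ≈ 0.003273.


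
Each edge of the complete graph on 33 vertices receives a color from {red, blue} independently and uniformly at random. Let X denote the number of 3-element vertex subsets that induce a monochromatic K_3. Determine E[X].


Let X = Σ_S X_S over the C(33, 3) = 5456 subsets S of size 3, where X_S = 1 if the K_3 on S is monochromatic.
For a fixed S, the K_3 on S has C(3, 2) = 3 edges. P[all 3 edges red] = (1/2)^3, and likewise for blue, so P[monochromatic] = 2·(1/2)^3 = 2^{1 − 3} = 1/4.
By linearity of expectation: E[X] = C(33, 3) · 2^{1 − 3} = 5456 · 1/4 = 1364.
Numerically: E[X] ≈ 1364.0000.

E[X] = C(33,3)·2^(1−C(3,2)) = 1364 ≈ 1364.0000.


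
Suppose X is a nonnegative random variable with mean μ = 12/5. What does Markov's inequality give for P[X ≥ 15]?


μ = E[X] = 12/5, a = 15.
Markov: P[X ≥ 15] ≤ μ/a = (12/5)/15 = 4/25.
Numerically: ≈ 0.1600.
(Since a = 15 > μ = 2.4000, the bound 4/25 is < 1 and informative.)

P[X ≥ 15] ≤ 4/25 ≈ 0.1600.


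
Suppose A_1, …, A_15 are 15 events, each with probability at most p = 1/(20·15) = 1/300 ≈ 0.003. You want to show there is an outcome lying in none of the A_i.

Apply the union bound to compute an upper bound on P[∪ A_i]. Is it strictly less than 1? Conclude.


Union bound: P[∪_{i=1}^{15} A_i] ≤ Σ_i P[A_i] ≤ 15·p = 15·(1/300) = 1/20.
Numerically: 1/20 ≈ 0.050.
Is 1/20 < 1? YES.
Since P[∪ A_i] ≤ 1/20 < 1, the complement has P[∩ A_i^c] ≥ 1 − 1/20 = 19/20 > 0, so some outcome avoids every A_i.

15·p = 1/20 ≈ 0.050; existence CERTIFIED by the union bound.


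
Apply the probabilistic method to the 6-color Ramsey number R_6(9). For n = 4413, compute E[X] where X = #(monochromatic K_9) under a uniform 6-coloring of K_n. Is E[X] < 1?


E[X] = C(4413, 9) · 6^{1 − 36} = 1734990840325017881257917265 · 6^{−35} = 1734990840325017881257917265/1719070799748422591028658176.
As a reduced fraction: E[X] = 1734990840325017881257917265/1719070799748422591028658176 ≈ 1.009.
Is E[X] < 1? NO.
Since E[X] ≥ 1, the first-moment bound is inconclusive at n = 4413; it does NOT by itself certify R_6(9) > 4413.

E[X] = 1734990840325017881257917265/1719070799748422591028658176 ≈ 1.009; E[X] ≥ 1; first-moment method inconclusive here.


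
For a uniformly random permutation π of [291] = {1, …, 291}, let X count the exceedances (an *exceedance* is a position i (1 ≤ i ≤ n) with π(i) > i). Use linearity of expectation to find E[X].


Write X = Σ_{i=1}^{291} X_i, where X_i = 1_{π(i) > i}.
For each fixed i, π(i) is uniform over {1, …, 291} (marginal of a uniform permutation), so P[π(i) > i] = (n − i)/n. Summing: Σ_{i=1}^{291} (n − i)/n = (0 + 1 + … + 290)/291 = 291(291 − 1)/(2·291) = (291 − 1)/2.
Hence E[X] = Σ_{i=1}^{291} (291 − i)/291 = 145 ≈ 145.0000.

E[X] = 145 = 145.0000.


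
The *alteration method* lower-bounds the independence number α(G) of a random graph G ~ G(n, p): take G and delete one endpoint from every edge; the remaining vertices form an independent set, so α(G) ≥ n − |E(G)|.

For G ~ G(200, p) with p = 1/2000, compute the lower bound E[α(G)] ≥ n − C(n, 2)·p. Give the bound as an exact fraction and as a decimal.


E[|E(G)|] = C(200, 2)·p = 19900 · (1/2000) = 199/20.
E[α(G)] ≥ n − E[|E(G)|] = 200 − 199/20 = 3801/20.
Numerically: ≈ 190.050.
(This is only a lower bound; the true E[α(G)] may be larger.)

E[α(G)] ≥ 3801/20 ≈ 190.050.


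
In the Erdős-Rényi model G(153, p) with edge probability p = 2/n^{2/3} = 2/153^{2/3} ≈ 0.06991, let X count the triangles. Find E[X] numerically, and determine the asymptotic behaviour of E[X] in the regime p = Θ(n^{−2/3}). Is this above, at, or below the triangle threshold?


Number of potential triangles: C(153, 3) = 585276.
Each occurs with probability p³ ≈ (0.06991)³ ≈ 3.417489e-04.
By linearity: E[X] = C(153, 3)·p³ ≈ 585276 · 3.417489e-04 ≈ 200.0174.
Since α = 2/3 < 1, p = c/n^{2/3} ≫ 1/n is above the triangle threshold p ~ 1/n. Asymptotically E[X] ~ (c³/6)·n^{3(1−α)} = (2³/6)·n^{1} → ∞; triangles are abundant w.h.p.

E[X] ≈ 200.0174; in regime p = Θ(1/n^{2/3}) E[X] diverges (above the triangle threshold p ~ 1/n).


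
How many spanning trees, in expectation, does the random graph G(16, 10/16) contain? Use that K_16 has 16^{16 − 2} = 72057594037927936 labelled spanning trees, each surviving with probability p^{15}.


K_16 has 16^{16 − 2} = 72057594037927936 labelled spanning trees.
For each such spanning tree H, let X_H = 1 if all 15 edges of H are present in G. Then P[X_H = 1] = p^{15} = (5/8)^{15} = 30517578125/35184372088832.
By linearity: E[X] = Σ_H E[X_H] = 72057594037927936 · p^{15} = 72057594037927936 · 30517578125/35184372088832 = 62500000000000.
Numerically: E[X] ≈ 6.25e+13.

E[X] = 72057594037927936 · (5/8)^{15} = 62500000000000 ≈ 6.25e+13.


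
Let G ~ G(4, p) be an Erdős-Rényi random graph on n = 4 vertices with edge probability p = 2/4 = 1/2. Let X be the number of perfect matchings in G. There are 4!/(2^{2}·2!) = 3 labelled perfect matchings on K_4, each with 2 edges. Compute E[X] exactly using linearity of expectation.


K_4 has 4!/(2^{2}·2!) = 3 labelled perfect matchings.
For each such perfect matching H, let X_H = 1 if all 2 edges of H are present in G. Then P[X_H = 1] = p^{2} = (1/2)^{2} = 1/4.
By linearity of expectation: E[X] = Σ_H E[X_H] = 3 · p^{2} = 3 · 1/4 = 3/4.
Numerically: E[X] ≈ 0.75.

E[X] = 3 · (1/2)^{2} = 3/4 ≈ 0.75.


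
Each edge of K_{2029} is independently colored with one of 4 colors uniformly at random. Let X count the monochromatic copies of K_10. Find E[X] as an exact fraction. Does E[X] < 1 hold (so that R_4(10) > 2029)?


E[X] = C(2029, 10) · 4^{1 − 45} = 318720800295355682059574310 · 4^{−44} = 318720800295355682059574310/309485009821345068724781056.
As a reduced fraction: E[X] = 159360400147677841029787155/154742504910672534362390528 ≈ 1.02984.
Is E[X] < 1? NO.
Since E[X] ≥ 1, the first-moment bound is inconclusive at n = 2029; it does NOT by itself certify R_4(10) > 2029.

E[X] = 159360400147677841029787155/154742504910672534362390528 ≈ 1.02984; E[X] ≥ 1; first-moment method inconclusive here.


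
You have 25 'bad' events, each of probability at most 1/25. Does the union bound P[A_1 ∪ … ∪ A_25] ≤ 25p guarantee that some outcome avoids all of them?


Union bound: P[∪_{i=1}^{25} A_i] ≤ Σ_i P[A_i] ≤ 25·p = 25·(1/25) = 1.
Numerically: 1 ≈ 1.0000.
Is 1 < 1? NO.
Since the bound 1 is ≥ 1, the union bound is uninformative here; it does NOT by itself certify existence.

25·p = 1 ≈ 1.0000; existence NOT certified by the union bound.


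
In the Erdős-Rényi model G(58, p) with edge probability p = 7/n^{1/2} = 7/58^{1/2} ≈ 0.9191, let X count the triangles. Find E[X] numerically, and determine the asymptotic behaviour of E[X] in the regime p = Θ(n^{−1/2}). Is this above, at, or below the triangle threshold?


Number of potential triangles: C(58, 3) = 30856.
Each occurs with probability p³ ≈ (0.9191)³ ≈ 7.765191e-01.
By linearity: E[X] = C(58, 3)·p³ ≈ 30856 · 7.765191e-01 ≈ 23960.2726.
Since α = 1/2 < 1, p = c/n^{1/2} ≫ 1/n is above the triangle threshold p ~ 1/n. Asymptotically E[X] ~ (c³/6)·n^{3(1−α)} = (7³/6)·n^{1.5} → ∞; triangles are abundant w.h.p.

E[X] ≈ 23960.2726; in regime p = Θ(1/n^{1/2}) E[X] diverges (above the triangle threshold p ~ 1/n).


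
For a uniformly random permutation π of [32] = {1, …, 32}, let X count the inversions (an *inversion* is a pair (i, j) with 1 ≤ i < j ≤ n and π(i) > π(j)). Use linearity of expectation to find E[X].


Write X = Σ X_I over the C(32, 2) = 496 pairs i < j, with X_I the indicator of one inversion.
There are 496 indicators.
For each fixed pair i < j, the values π(i) and π(j) are two distinct elements of {1, …, 32} in uniformly random order; by symmetry P[π(i) > π(j)] = 1/2.
By linearity: E[X] = 496 · (1/2) = C(32, 2) · (1/2) = 496/2 = 248 ≈ 248.000000.

E[X] = 248 = 248.000000.


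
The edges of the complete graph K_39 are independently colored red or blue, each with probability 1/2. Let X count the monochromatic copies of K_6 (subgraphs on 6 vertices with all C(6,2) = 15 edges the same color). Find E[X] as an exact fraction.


Let X = Σ_S X_S over the C(39, 6) = 3262623 subsets S of size 6, where X_S = 1 if the K_6 on S is monochromatic.
For a fixed S, the K_6 on S has C(6, 2) = 15 edges. P[all 15 edges red] = (1/2)^15, and likewise for blue, so P[monochromatic] = 2·(1/2)^15 = 2^{1 − 15} = 1/16384.
By linearity: E[X] = C(39, 6) · 2^{1 − 15} = 3262623 · 1/16384 = 3262623/16384.
Numerically: E[X] ≈ 199.134705.

E[X] = C(39,6)·2^(1−C(6,2)) = 3262623/16384 ≈ 199.134705.


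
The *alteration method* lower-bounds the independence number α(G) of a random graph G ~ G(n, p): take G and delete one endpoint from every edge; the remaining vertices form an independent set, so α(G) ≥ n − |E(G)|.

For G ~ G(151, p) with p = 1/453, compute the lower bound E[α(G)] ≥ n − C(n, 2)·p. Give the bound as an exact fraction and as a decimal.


E[|E(G)|] = C(151, 2)·p = 11325 · (1/453) = 25.
E[α(G)] ≥ n − E[|E(G)|] = 151 − 25 = 126.
Numerically: ≈ 126.0000.
(This is only a lower bound; the true E[α(G)] may be larger.)

E[α(G)] ≥ 126 ≈ 126.0000.


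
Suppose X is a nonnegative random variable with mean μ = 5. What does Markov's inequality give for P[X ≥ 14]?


μ = E[X] = 5, a = 14.
Markov: P[X ≥ 14] ≤ μ/a = (5)/14 = 5/14.
Numerically: ≈ 0.357.
(Since a = 14 > μ = 5.000, the bound 5/14 is < 1 and informative.)

P[X ≥ 14] ≤ 5/14 ≈ 0.357.


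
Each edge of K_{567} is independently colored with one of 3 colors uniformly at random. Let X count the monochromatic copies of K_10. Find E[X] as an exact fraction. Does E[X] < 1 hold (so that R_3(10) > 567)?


E[X] = C(567, 10) · 3^{1 − 45} = 873787071273467749398 · 3^{−44} = 873787071273467749398/984770902183611232881.
As a reduced fraction: E[X] = 10787494707079848758/12157665459056928801 ≈ 0.8873.
Is E[X] < 1? YES.
Since E[X] < 1, there exists a 3-coloring of K_{567} with no monochromatic K_10; hence R_3(10) > 567.

E[X] = 10787494707079848758/12157665459056928801 ≈ 0.8873; E[X] < 1, so R_3(10) > 567.


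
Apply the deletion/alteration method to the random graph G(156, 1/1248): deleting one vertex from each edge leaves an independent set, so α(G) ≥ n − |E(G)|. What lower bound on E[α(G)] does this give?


E[|E(G)|] = C(156, 2)·p = 12090 · (1/1248) = 155/16.
E[α(G)] ≥ n − E[|E(G)|] = 156 − 155/16 = 2341/16.
Numerically: ≈ 146.312.
(This is only a lower bound; the true E[α(G)] may be larger.)

E[α(G)] ≥ 2341/16 ≈ 146.312.


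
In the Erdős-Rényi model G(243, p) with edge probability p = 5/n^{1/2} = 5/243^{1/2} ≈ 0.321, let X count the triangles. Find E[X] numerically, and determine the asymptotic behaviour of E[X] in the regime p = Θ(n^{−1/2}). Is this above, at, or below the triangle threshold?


Number of potential triangles: C(243, 3) = 2362041.
Each occurs with probability p³ ≈ (0.321)³ ≈ 3.29990e-02.
By linearity: E[X] = C(243, 3)·p³ ≈ 2362041 · 3.29990e-02 ≈ 77944.959.
Since α = 1/2 < 1, p = c/n^{1/2} ≫ 1/n is above the triangle threshold p ~ 1/n. Asymptotically E[X] ~ (c³/6)·n^{3(1−α)} = (5³/6)·n^{1.5} → ∞; triangles are abundant w.h.p.

E[X] ≈ 77944.959; in regime p = Θ(1/n^{1/2}) E[X] diverges (above the triangle threshold p ~ 1/n).


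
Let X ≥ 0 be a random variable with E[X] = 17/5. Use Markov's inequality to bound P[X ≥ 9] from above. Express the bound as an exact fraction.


μ = E[X] = 17/5, a = 9.
Markov: P[X ≥ 9] ≤ μ/a = (17/5)/9 = 17/45.
Numerically: ≈ 0.37778.
(Since a = 9 > μ = 3.40000, the bound 17/45 is < 1 and informative.)

P[X ≥ 9] ≤ 17/45 ≈ 0.37778.


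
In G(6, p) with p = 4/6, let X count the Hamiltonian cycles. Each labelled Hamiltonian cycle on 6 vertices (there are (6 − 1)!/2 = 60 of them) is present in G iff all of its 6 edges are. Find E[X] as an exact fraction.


K_6 has (6 − 1)!/2 = 60 labelled Hamiltonian cycles.
For each such Hamiltonian cycle H, let X_H = 1 if all 6 edges of H are present in G. Then P[X_H = 1] = p^{6} = (2/3)^{6} = 64/729.
Summing the indicators: E[X] = Σ_H E[X_H] = 60 · p^{6} = 60 · 64/729 = 1280/243.
Numerically: E[X] ≈ 5.267.

E[X] = 60 · (2/3)^{6} = 1280/243 ≈ 5.267.


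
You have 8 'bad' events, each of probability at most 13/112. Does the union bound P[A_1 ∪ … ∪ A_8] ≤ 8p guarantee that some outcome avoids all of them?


Union bound: P[∪_{i=1}^{8} A_i] ≤ Σ_i P[A_i] ≤ 8·p = 8·(13/112) = 13/14.
Numerically: 13/14 ≈ 0.9286.
Is 13/14 < 1? YES.
Since P[∪ A_i] ≤ 13/14 < 1, the complement has P[∩ A_i^c] ≥ 1 − 13/14 = 1/14 > 0, so some outcome avoids every A_i.

8·p = 13/14 ≈ 0.9286; existence CERTIFIED by the union bound.


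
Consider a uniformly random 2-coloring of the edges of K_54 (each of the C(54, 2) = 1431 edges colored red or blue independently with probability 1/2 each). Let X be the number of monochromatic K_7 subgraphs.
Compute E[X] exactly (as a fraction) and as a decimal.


Let X = Σ_S X_S over the C(54, 7) = 177100560 subsets S of size 7, where X_S = 1 if the K_7 on S is monochromatic.
For a fixed S, the K_7 on S has C(7, 2) = 21 edges. P[all 21 edges red] = (1/2)^21, and likewise for blue, so P[monochromatic] = 2·(1/2)^21 = 2^{1 − 21} = 1/1048576.
By linearity: E[X] = C(54, 7) · 2^{1 − 21} = 177100560 · 1/1048576 = 11068785/65536.
Numerically: E[X] ≈ 168.896255.

E[X] = C(54,7)·2^(1−C(7,2)) = 11068785/65536 ≈ 168.896255.


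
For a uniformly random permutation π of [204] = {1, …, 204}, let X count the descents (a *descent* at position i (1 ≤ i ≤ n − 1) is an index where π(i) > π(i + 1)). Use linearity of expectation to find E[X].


Write X = Σ X_I over i = 1, …, 203, with X_I the indicator of one descent.
There are 203 indicators.
For each fixed i, the pair (π(i), π(i+1)) is a uniformly random ordered pair of distinct values from {1, …, 204}; by symmetry P[π(i) > π(i+1)] = 1/2.
By linearity: E[X] = 203 · (1/2) = (204 − 1) · (1/2) = 203/2 ≈ 101.5000.

E[X] = 203/2 = 101.5000.


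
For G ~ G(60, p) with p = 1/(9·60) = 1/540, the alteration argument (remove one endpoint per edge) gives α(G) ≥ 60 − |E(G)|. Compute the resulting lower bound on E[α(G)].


E[|E(G)|] = C(60, 2)·p = 1770 · (1/540) = 59/18.
E[α(G)] ≥ n − E[|E(G)|] = 60 − 59/18 = 1021/18.
Numerically: ≈ 56.7222.
(This is only a lower bound; the true E[α(G)] may be larger.)

E[α(G)] ≥ 1021/18 ≈ 56.7222.


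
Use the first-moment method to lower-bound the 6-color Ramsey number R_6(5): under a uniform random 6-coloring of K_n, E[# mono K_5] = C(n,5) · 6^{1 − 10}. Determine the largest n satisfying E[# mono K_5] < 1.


We need C(n, 5) · 6^{1 − 10} < 1, i.e. C(n, 5) < 6^{10 − 1} = 10077696.
Check values of n near the boundary:
  n = 64: C(64, 5) = 7624512; 7624512 < 10077696? YES
  n = 65: C(65, 5) = 8259888; 8259888 < 10077696? YES
  n = 66: C(66, 5) = 8936928; 8936928 < 10077696? YES
  n = 67: C(67, 5) = 9657648; 9657648 < 10077696? YES
  n = 68: C(68, 5) = 10424128; 10424128 < 10077696? NO
  n = 69: C(69, 5) = 11238513; 11238513 < 10077696? NO
  n = 70: C(70, 5) = 12103014; 12103014 < 10077696? NO
The largest n with C(n, 5) < 10077696 is n = 67 (where E[X] = 67067/69984 ≈ 0.9583190). Hence R_6(5) > 67, i.e. R_6(5) ≥ 68.

Largest n = 67; hence R_6(5) > 67.


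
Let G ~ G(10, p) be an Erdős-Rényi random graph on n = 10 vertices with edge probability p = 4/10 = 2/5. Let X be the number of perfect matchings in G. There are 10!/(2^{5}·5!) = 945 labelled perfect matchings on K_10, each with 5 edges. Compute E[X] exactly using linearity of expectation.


K_10 has 10!/(2^{5}·5!) = 945 labelled perfect matchings.
For each such perfect matching H, let X_H = 1 if all 5 edges of H are present in G. Then P[X_H = 1] = p^{5} = (2/5)^{5} = 32/3125.
By linearity: E[X] = Σ_H E[X_H] = 945 · p^{5} = 945 · 32/3125 = 6048/625.
Numerically: E[X] ≈ 9.6768.

E[X] = 945 · (2/5)^{5} = 6048/625 ≈ 9.6768.


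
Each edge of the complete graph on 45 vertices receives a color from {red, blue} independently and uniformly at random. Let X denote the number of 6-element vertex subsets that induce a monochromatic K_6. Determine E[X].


Let X = Σ_S X_S over the C(45, 6) = 8145060 subsets S of size 6, where X_S = 1 if the K_6 on S is monochromatic.
For a fixed S, the K_6 on S has C(6, 2) = 15 edges. P[all 15 edges red] = (1/2)^15, and likewise for blue, so P[monochromatic] = 2·(1/2)^15 = 2^{1 − 15} = 1/16384.
By linearity of expectation: E[X] = C(45, 6) · 2^{1 − 15} = 8145060 · 1/16384 = 2036265/4096.
Numerically: E[X] ≈ 497.1350.

E[X] = C(45,6)·2^(1−C(6,2)) = 2036265/4096 ≈ 497.1350.


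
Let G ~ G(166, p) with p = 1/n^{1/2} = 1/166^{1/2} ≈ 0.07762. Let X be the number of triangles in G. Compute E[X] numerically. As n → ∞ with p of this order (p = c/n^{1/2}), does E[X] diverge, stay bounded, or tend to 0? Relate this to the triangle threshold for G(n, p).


Number of potential triangles: C(166, 3) = 748660.
Each occurs with probability p³ ≈ (0.07762)³ ≈ 4.675606e-04.
By linearity: E[X] = C(166, 3)·p³ ≈ 748660 · 4.675606e-04 ≈ 350.0439.
Since α = 1/2 < 1, p = c/n^{1/2} ≫ 1/n is above the triangle threshold p ~ 1/n. Asymptotically E[X] ~ (c³/6)·n^{3(1−α)} = (1³/6)·n^{1.5} → ∞; triangles are abundant w.h.p.

E[X] ≈ 350.0439; in regime p = Θ(1/n^{1/2}) E[X] diverges (above the triangle threshold p ~ 1/n).


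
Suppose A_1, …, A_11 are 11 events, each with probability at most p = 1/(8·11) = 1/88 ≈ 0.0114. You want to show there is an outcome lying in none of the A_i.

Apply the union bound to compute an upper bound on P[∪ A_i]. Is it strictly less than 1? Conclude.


Union bound: P[∪_{i=1}^{11} A_i] ≤ Σ_i P[A_i] ≤ 11·p = 11·(1/88) = 1/8.
Numerically: 1/8 ≈ 0.1250.
Is 1/8 < 1? YES.
Since P[∪ A_i] ≤ 1/8 < 1, the complement has P[∩ A_i^c] ≥ 1 − 1/8 = 7/8 > 0, so some outcome avoids every A_i.

11·p = 1/8 ≈ 0.1250; existence CERTIFIED by the union bound.


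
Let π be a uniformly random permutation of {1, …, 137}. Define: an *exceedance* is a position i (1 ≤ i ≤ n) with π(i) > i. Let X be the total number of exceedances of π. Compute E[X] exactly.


Write X = Σ_{i=1}^{137} X_i, where X_i = 1_{π(i) > i}.
For each fixed i, π(i) is uniform over {1, …, 137} (marginal of a uniform permutation), so P[π(i) > i] = (n − i)/n. Summing: Σ_{i=1}^{137} (n − i)/n = (0 + 1 + … + 136)/137 = 137(137 − 1)/(2·137) = (137 − 1)/2.
Hence E[X] = Σ_{i=1}^{137} (137 − i)/137 = 68 ≈ 68.0000.

E[X] = 68 = 68.0000.


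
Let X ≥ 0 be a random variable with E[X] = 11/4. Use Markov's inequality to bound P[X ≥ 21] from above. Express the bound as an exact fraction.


μ = E[X] = 11/4, a = 21.
Markov: P[X ≥ 21] ≤ μ/a = (11/4)/21 = 11/84.
Numerically: ≈ 0.13095.
(Since a = 21 > μ = 2.75000, the bound 11/84 is < 1 and informative.)

P[X ≥ 21] ≤ 11/84 ≈ 0.13095.


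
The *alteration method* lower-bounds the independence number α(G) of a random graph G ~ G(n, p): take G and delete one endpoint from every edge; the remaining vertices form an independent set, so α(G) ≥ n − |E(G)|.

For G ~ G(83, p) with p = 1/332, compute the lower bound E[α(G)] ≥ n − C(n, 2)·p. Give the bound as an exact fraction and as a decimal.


E[|E(G)|] = C(83, 2)·p = 3403 · (1/332) = 41/4.
E[α(G)] ≥ n − E[|E(G)|] = 83 − 41/4 = 291/4.
Numerically: ≈ 72.750.
(This is only a lower bound; the true E[α(G)] may be larger.)

E[α(G)] ≥ 291/4 ≈ 72.750.


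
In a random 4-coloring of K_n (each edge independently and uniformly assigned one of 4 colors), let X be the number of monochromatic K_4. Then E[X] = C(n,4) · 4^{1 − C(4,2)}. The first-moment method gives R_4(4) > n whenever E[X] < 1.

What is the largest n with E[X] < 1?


We need C(n, 4) · 4^{1 − 6} < 1, i.e. C(n, 4) < 4^{6 − 1} = 1024.
Check values of n near the boundary:
  n = 9: C(9, 4) = 126; 126 < 1024? YES
  n = 10: C(10, 4) = 210; 210 < 1024? YES
  n = 11: C(11, 4) = 330; 330 < 1024? YES
  n = 12: C(12, 4) = 495; 495 < 1024? YES
  n = 13: C(13, 4) = 715; 715 < 1024? YES
  n = 14: C(14, 4) = 1001; 1001 < 1024? YES
  n = 15: C(15, 4) = 1365; 1365 < 1024? NO
  n = 16: C(16, 4) = 1820; 1820 < 1024? NO
The largest n with C(n, 4) < 1024 is n = 14 (where E[X] = 1001/1024 ≈ 0.977539). Hence R_4(4) > 14, i.e. R_4(4) ≥ 15.

Largest n = 14; hence R_4(4) > 14.


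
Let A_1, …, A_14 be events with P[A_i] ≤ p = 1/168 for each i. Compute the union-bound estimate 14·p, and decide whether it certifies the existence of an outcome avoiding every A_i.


Union bound: P[∪_{i=1}^{14} A_i] ≤ Σ_i P[A_i] ≤ 14·p = 14·(1/168) = 1/12.
Numerically: 1/12 ≈ 0.083.
Is 1/12 < 1? YES.
Since P[∪ A_i] ≤ 1/12 < 1, the complement has P[∩ A_i^c] ≥ 1 − 1/12 = 11/12 > 0, so some outcome avoids every A_i.

14·p = 1/12 ≈ 0.083; existence CERTIFIED by the union bound.


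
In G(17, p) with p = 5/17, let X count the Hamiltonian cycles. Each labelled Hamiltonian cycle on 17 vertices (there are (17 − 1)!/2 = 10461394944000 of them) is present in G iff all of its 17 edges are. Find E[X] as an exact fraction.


K_17 has (17 − 1)!/2 = 10461394944000 labelled Hamiltonian cycles.
For each such Hamiltonian cycle H, let X_H = 1 if all 17 edges of H are present in G. Then P[X_H = 1] = p^{17} = (5/17)^{17} = 762939453125/827240261886336764177.
By linearity: E[X] = Σ_H E[X_H] = 10461394944000 · p^{17} = 10461394944000 · 762939453125/827240261886336764177 = 7981410937500000000000000/827240261886336764177.
Numerically: E[X] ≈ 9648.2.

E[X] = 10461394944000 · (5/17)^{17} = 7981410937500000000000000/827240261886336764177 ≈ 9648.2.


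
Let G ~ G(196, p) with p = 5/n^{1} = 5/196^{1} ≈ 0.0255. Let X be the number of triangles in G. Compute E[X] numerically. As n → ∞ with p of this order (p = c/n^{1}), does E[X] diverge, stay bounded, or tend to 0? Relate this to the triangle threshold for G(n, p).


Number of potential triangles: C(196, 3) = 1235780.
Each occurs with probability p³ ≈ (0.0255)³ ≈ 1.66013e-05.
By linearity: E[X] = C(196, 3)·p³ ≈ 1235780 · 1.66013e-05 ≈ 20.516.
Here α = 1, so p = 5/n is exactly at the triangle threshold p ~ 1/n. Asymptotically E[X] → c³/6 = 5³/6 = 125/6 ≈ 20.833, a bounded constant. In this regime the triangle count is asymptotically Poisson(c³/6).

E[X] ≈ 20.516; in regime p = Θ(1/n^{1}) E[X] stays bounded (at the triangle threshold p ~ 1/n).


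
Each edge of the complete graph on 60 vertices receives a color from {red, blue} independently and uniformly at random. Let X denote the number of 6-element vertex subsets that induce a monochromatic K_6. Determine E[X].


Let X = Σ_S X_S over the C(60, 6) = 50063860 subsets S of size 6, where X_S = 1 if the K_6 on S is monochromatic.
For a fixed S, the K_6 on S has C(6, 2) = 15 edges. P[all 15 edges red] = (1/2)^15, and likewise for blue, so P[monochromatic] = 2·(1/2)^15 = 2^{1 − 15} = 1/16384.
Summing: E[X] = C(60, 6) · 2^{1 − 15} = 50063860 · 1/16384 = 12515965/4096.
Numerically: E[X] ≈ 3055.6555.

E[X] = C(60,6)·2^(1−C(6,2)) = 12515965/4096 ≈ 3055.6555.


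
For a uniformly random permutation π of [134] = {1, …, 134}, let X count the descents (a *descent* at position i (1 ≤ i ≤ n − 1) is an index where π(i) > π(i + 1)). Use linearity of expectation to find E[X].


Write X = Σ X_I over i = 1, …, 133, with X_I the indicator of one descent.
There are 133 indicators.
For each fixed i, the pair (π(i), π(i+1)) is a uniformly random ordered pair of distinct values from {1, …, 134}; by symmetry P[π(i) > π(i+1)] = 1/2.
By linearity: E[X] = 133 · (1/2) = (134 − 1) · (1/2) = 133/2 ≈ 66.500000.

E[X] = 133/2 = 66.500000.


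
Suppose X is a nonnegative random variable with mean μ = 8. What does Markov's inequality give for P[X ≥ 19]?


μ = E[X] = 8, a = 19.
Markov: P[X ≥ 19] ≤ μ/a = (8)/19 = 8/19.
Numerically: ≈ 0.421053.
(Since a = 19 > μ = 8.000000, the bound 8/19 is < 1 and informative.)

P[X ≥ 19] ≤ 8/19 ≈ 0.421053.


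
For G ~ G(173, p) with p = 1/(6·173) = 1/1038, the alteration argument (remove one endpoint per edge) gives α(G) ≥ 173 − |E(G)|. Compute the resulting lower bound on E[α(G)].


E[|E(G)|] = C(173, 2)·p = 14878 · (1/1038) = 43/3.
E[α(G)] ≥ n − E[|E(G)|] = 173 − 43/3 = 476/3.
Numerically: ≈ 158.666667.
(This is only a lower bound; the true E[α(G)] may be larger.)

E[α(G)] ≥ 476/3 ≈ 158.666667.


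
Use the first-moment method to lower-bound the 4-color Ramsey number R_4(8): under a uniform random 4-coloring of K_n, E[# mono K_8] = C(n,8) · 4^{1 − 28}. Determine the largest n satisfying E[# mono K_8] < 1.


We need C(n, 8) · 4^{1 − 28} < 1, i.e. C(n, 8) < 4^{28 − 1} = 18014398509481984.
Check values of n near the boundary:
  n = 406: C(406, 8) = 17082453897995850; 17082453897995850 < 18014398509481984? YES
  n = 407: C(407, 8) = 17424959239309050; 17424959239309050 < 18014398509481984? YES
  n = 408: C(408, 8) = 17773458424095231; 17773458424095231 < 18014398509481984? YES
  n = 409: C(409, 8) = 18128041135797879; 18128041135797879 < 18014398509481984? NO
  n = 410: C(410, 8) = 18488798173326195; 18488798173326195 < 18014398509481984? NO
  n = 411: C(411, 8) = 18855821462126715; 18855821462126715 < 18014398509481984? NO
The largest n with C(n, 8) < 18014398509481984 is n = 408 (where E[X] = 17773458424095231/18014398509481984 ≈ 0.987). Hence R_4(8) > 408, i.e. R_4(8) ≥ 409.

Largest n = 408; hence R_4(8) > 408.


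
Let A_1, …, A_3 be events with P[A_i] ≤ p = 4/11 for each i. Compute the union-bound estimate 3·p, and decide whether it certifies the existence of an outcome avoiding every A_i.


Union bound: P[∪_{i=1}^{3} A_i] ≤ Σ_i P[A_i] ≤ 3·p = 3·(4/11) = 12/11.
Numerically: 12/11 ≈ 1.09091.
Is 12/11 < 1? NO.
Since the bound 12/11 is ≥ 1, the union bound is uninformative here; it does NOT by itself certify existence.

3·p = 12/11 ≈ 1.09091; existence NOT certified by the union bound.


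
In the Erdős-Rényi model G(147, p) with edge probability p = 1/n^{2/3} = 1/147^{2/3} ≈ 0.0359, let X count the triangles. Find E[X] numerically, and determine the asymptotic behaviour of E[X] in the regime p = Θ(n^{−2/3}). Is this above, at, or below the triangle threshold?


Number of potential triangles: C(147, 3) = 518665.
Each occurs with probability p³ ≈ (0.0359)³ ≈ 4.62770e-05.
By linearity: E[X] = C(147, 3)·p³ ≈ 518665 · 4.62770e-05 ≈ 24.002.
Since α = 2/3 < 1, p = c/n^{2/3} ≫ 1/n is above the triangle threshold p ~ 1/n. Asymptotically E[X] ~ (c³/6)·n^{3(1−α)} = (1³/6)·n^{1} → ∞; triangles are abundant w.h.p.

E[X] ≈ 24.002; in regime p = Θ(1/n^{2/3}) E[X] diverges (above the triangle threshold p ~ 1/n).
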